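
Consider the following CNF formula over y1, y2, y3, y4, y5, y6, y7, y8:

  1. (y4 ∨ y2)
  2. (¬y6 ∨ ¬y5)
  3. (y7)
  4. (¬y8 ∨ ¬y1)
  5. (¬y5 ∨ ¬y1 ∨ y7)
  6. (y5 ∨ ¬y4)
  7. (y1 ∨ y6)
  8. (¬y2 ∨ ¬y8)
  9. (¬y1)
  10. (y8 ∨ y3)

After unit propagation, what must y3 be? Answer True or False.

True

(y7) is a unit clause: y7 = True.
(¬y1) is a unit clause: y1 = False.
(y1 ∨ y6) with y1 = False leaves only y6, so y6 = True.
In (¬y6 ∨ ¬y5), ¬y6 is now false; ¬y5 must hold, so y5 = False.
(¬y4 ∨ y5) with y5 = False leaves only ¬y4, so y4 = False.
From (y2 ∨ y4) and y4 = False: y2 = True.
From (¬y2 ∨ ¬y8) and y2 = True: y8 = False.
In (y3 ∨ y8), y8 is now false; y3 must hold, so y3 = True.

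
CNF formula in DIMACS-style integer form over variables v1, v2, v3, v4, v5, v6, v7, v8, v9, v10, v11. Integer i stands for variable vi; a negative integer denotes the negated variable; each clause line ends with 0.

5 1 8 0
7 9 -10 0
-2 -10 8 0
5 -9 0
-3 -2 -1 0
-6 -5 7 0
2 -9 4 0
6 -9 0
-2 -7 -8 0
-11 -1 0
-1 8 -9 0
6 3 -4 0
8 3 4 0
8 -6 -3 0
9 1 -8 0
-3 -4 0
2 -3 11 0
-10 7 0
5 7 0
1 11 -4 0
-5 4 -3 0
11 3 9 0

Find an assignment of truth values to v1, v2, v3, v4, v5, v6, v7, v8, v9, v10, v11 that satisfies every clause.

v1=False, v2=False, v3=False, v4=True, v5=True, v6=True, v7=True, v8=False, v9=True, v10=True, v11=True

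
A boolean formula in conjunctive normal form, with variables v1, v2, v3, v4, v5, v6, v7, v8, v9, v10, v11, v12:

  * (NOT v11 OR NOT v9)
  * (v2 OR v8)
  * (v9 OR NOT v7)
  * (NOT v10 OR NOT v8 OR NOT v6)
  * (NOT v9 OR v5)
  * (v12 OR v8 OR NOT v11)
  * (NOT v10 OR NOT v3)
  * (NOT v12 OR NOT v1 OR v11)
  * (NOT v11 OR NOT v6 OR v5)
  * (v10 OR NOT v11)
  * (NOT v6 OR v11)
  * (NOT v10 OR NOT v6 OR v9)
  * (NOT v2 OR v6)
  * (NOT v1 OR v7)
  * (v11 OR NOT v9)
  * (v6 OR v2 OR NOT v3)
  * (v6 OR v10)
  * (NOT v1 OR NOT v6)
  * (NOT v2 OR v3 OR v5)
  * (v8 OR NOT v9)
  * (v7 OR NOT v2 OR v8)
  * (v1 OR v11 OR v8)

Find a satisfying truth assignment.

v1 = False, v2 = False, v3 = False, v4 = True, v5 = True, v6 = False, v7 = False, v8 = True, v9 = False, v10 = True, v11 = True, v12 = True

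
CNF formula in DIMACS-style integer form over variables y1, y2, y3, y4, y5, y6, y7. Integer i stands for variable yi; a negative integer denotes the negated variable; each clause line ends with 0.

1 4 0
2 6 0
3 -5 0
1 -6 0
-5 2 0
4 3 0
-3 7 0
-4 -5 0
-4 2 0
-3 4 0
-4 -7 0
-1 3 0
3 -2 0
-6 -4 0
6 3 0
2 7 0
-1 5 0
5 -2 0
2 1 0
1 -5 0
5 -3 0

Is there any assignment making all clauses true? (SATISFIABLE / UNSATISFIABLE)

UNSATISFIABLE

y3 = True:
  propagation gives y7=True, y4=True; an empty clause results — contradiction.
y3 = False:
  propagation gives y5=False, y4=True, y2=True; an empty clause results — contradiction.
Every branch closes, so no satisfying assignment exists.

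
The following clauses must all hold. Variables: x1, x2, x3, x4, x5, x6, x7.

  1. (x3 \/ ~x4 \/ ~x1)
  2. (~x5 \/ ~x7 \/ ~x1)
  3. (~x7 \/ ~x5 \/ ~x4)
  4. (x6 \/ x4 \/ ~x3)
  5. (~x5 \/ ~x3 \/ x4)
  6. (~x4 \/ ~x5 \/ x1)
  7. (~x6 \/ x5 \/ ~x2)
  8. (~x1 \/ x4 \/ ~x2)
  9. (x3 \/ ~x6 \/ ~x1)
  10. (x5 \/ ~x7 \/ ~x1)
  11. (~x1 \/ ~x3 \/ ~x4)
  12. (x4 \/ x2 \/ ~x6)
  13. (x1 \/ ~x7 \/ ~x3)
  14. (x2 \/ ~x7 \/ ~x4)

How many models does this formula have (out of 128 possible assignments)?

Split on x4, then x1.
  x4=1, x1=1: a clause becomes empty — 0.
  x4=1, x1=0: 7 of the 32 assignments to (x2,x3,x5,x6,x7) work.
  x4=0, x1=1: remaining (x2,x3,x5,x6,x7) ∈ {(0,0,0,0,0); (0,0,1,0,0)} — 2.
  x4=0, x1=0: x7 free; 5 ways for (x2,x3,x5,x6) × 2^1 = 10.
Total: 0 + 7 + 2 + 10 = 19.

19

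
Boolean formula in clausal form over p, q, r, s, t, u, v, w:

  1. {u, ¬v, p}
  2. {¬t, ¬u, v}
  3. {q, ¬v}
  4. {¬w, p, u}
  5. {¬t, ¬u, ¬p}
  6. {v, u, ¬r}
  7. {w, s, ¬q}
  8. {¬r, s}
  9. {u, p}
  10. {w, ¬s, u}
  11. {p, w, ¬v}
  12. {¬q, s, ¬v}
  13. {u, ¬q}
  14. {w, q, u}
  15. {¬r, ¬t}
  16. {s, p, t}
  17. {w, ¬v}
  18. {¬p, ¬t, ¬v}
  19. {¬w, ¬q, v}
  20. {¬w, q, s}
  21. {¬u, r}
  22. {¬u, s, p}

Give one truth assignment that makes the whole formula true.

Try p = True.
Try q = False.
  then v is forced to False.
For the remaining variables, r = True, s = True, t = False, u = True, w = False works.
Every clause has at least one true literal under this assignment.

p=T  q=F  r=T  s=T  t=F  u=T  v=F  w=F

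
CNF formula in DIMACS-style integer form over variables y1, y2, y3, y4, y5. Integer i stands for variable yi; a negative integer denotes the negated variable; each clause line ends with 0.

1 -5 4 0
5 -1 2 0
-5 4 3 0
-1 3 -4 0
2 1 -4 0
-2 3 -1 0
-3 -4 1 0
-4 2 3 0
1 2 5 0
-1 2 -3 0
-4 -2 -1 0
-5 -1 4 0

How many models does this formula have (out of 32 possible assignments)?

Satisfying assignments:
  y1=0 y2=1 y3=0 y4=0 y5=0
  y1=0 y2=1 y3=0 y4=1 y5=0
  y1=0 y2=1 y3=0 y4=1 y5=1
  y1=0 y2=1 y3=1 y4=0 y5=0
  y1=1 y2=1 y3=1 y4=0 y5=0
Count: 5.

5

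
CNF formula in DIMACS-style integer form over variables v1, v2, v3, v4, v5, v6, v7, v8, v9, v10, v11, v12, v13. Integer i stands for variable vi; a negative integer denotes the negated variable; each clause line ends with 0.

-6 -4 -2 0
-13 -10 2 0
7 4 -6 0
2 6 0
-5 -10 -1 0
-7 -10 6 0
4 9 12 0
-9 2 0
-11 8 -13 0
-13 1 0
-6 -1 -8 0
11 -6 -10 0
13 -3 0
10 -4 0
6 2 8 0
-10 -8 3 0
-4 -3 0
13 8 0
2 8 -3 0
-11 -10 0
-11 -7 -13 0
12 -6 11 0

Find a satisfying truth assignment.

v1 = F, v2 = T, v3 = F, v4 = F, v5 = T, v6 = F, v7 = F, v8 = T, v9 = T, v10 = F, v11 = F, v12 = F, v13 = F

Try v1 = False.
  then v13 is forced to False.
  then v3 is forced to False.
  then v8 is forced to True.
  then v10 is forced to False.
  then v4 is forced to False.
Try v2 = True.
For the remaining variables, v5 = True, v6 = False, v7 = False, v9 = True, v11 = False, v12 = False works.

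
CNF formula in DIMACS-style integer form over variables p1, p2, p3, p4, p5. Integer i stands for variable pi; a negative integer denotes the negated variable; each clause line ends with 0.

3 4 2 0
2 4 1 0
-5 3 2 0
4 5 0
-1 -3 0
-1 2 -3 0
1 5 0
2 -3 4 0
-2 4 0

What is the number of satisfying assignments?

6

Satisfying assignments:
  p1=F p2=F p3=T p4=T p5=T
  p1=F p2=T p3=F p4=T p5=T
  p1=F p2=T p3=T p4=T p5=T
  p1=T p2=F p3=F p4=T p5=F
  p1=T p2=T p3=F p4=T p5=F
  p1=T p2=T p3=F p4=T p5=T
Count: 6.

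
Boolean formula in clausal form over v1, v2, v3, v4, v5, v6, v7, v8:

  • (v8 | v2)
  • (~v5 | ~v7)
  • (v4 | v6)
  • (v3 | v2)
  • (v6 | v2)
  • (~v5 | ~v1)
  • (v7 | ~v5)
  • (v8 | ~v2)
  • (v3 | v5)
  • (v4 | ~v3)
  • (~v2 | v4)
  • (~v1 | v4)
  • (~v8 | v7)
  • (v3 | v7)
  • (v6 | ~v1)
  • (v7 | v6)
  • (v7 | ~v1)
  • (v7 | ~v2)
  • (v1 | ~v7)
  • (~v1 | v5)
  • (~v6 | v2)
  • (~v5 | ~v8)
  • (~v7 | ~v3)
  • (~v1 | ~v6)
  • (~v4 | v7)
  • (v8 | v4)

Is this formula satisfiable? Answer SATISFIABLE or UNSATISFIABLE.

UNSATISFIABLE

v7 = True:
  propagation gives v5=False, v3=True; an empty clause results — contradiction.
v7 = False:
  propagation gives v5=False, v3=True, v4=True; an empty clause results — contradiction.
Every branch closes, so no satisfying assignment exists.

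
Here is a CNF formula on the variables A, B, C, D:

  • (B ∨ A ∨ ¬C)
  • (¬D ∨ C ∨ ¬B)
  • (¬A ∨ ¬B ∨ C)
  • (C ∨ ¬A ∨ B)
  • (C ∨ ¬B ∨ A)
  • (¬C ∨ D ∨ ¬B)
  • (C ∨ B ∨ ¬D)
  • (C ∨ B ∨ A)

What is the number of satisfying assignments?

4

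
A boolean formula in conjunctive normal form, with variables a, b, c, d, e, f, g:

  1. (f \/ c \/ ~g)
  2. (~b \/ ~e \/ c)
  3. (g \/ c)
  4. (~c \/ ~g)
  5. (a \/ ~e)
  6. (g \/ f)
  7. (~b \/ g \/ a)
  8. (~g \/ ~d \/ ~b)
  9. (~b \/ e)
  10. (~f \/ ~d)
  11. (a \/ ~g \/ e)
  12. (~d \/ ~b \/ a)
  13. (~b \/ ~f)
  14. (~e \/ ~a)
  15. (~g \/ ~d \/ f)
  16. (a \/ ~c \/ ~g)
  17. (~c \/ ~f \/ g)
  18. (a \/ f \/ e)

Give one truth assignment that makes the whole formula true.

b occurs only negated in the remaining clauses — set b = False.
Pure literal: d appears only negated; assign d = False.
Try a = True.
  then e is forced to False.
Branch on c: take c = False.
  then g is forced to True.
  then f is forced to True.
Every clause has at least one true literal under this assignment.

a=True, b=False, c=False, d=False, e=False, f=True, g=True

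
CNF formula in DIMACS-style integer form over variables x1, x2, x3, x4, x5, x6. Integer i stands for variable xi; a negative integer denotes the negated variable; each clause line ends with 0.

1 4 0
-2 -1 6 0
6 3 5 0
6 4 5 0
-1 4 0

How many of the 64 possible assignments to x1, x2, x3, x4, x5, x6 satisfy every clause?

25

Split on x1, then x4.
  x1=1, x4=1: 11 of the 16 assignments to (x2,x3,x5,x6) work.
  x1=1, x4=0: a clause becomes empty — 0.
  x1=0, x4=1: x2 free; 7 ways for (x3,x5,x6) × 2^1 = 14.
  x1=0, x4=0: a clause becomes empty — 0.
Total: 11 + 0 + 14 + 0 = 25.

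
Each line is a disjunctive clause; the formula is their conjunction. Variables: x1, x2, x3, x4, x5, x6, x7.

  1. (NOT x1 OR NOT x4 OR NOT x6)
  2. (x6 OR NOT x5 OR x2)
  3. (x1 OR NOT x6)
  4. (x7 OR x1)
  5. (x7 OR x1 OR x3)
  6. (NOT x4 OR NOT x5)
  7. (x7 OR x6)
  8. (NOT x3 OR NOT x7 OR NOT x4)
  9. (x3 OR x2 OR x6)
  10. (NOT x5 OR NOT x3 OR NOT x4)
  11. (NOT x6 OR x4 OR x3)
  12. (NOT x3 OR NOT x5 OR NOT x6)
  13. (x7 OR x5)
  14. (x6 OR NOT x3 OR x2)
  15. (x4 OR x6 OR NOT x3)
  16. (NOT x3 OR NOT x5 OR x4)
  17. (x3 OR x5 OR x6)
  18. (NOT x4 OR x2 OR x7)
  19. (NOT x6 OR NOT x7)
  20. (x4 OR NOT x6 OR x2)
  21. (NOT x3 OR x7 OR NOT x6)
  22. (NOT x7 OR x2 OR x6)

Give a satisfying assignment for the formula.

x1=True  x2=True  x3=False  x4=False  x5=True  x6=False  x7=True

Pure literal: x2 appears only positively; assign x2 = True.
Branch on x1: take x1 = True.
For the remaining variables, x3 = False, x4 = False, x5 = True, x6 = False, x7 = True works.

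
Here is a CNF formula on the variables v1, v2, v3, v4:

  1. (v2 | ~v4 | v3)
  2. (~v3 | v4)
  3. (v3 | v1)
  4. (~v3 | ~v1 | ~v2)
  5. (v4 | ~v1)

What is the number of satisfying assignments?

The models are:
  v1=F v2=F v3=T v4=T
  v1=F v2=T v3=T v4=T
  v1=T v2=F v3=T v4=T
  v1=T v2=T v3=F v4=T
That's 4 in total.

4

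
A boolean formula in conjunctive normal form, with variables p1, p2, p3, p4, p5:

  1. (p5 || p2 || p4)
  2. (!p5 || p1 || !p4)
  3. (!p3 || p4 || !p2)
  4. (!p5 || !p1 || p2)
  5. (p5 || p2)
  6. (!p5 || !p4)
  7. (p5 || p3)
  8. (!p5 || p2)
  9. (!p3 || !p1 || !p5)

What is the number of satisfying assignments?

4

The models are:
  p1=F p2=T p3=F p4=F p5=T
  p1=F p2=T p3=T p4=T p5=F
  p1=T p2=T p3=F p4=F p5=T
  p1=T p2=T p3=T p4=T p5=F
Count: 4.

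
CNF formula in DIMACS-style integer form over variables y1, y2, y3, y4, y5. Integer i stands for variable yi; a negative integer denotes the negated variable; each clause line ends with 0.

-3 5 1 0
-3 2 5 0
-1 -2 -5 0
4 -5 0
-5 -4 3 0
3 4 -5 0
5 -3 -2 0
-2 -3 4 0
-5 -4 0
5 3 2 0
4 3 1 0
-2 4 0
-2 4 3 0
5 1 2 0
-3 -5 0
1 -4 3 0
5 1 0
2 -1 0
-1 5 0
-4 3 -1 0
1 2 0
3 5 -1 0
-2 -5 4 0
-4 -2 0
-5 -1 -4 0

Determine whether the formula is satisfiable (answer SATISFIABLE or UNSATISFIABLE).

UNSATISFIABLE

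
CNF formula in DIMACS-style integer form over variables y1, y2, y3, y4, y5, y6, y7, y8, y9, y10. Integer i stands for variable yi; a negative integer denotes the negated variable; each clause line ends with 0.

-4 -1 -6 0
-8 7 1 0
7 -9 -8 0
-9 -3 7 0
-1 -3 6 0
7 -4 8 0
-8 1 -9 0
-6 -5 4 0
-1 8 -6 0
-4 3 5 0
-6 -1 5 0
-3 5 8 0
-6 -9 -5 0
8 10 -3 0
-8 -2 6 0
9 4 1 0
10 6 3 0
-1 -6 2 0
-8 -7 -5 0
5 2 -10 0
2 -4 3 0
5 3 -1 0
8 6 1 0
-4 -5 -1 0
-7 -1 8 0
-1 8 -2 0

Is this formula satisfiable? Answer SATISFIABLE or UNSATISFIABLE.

Try y1 = False.
Try y2 = True.
Set y3 = False and propagate.
The remaining clauses are satisfied by y4 = False, y5 = False, y6 = True, y7 = False, y8 = False, y9 = True, y10 = True.
Every clause has at least one true literal under this assignment.
So y1=F  y2=T  y3=F  y4=F  y5=F  y6=T  y7=F  y8=F  y9=T  y10=T is a satisfying assignment.

SATISFIABLE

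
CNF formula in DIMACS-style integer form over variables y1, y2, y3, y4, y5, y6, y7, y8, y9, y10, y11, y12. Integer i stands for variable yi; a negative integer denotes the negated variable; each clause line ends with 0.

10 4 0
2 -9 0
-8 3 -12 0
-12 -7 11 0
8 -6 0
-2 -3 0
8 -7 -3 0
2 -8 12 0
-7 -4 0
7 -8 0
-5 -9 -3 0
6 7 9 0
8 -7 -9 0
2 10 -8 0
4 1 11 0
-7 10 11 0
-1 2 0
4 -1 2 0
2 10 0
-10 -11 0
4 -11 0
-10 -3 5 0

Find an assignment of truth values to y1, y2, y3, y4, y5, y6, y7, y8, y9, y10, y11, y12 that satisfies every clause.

y1 = 1, y2 = 1, y3 = 0, y4 = 1, y5 = 0, y6 = 0, y7 = 0, y8 = 0, y9 = 1, y10 = 0, y11 = 1, y12 = 0

Branch on y1: take y1 = True.
  then y2 is forced to True.
  then y3 is forced to False.
For the remaining variables, y4 = True, y5 = False, y6 = False, y7 = False, y8 = False, y9 = True, y10 = False, y11 = True, y12 = False works.
Every clause has at least one true literal under this assignment.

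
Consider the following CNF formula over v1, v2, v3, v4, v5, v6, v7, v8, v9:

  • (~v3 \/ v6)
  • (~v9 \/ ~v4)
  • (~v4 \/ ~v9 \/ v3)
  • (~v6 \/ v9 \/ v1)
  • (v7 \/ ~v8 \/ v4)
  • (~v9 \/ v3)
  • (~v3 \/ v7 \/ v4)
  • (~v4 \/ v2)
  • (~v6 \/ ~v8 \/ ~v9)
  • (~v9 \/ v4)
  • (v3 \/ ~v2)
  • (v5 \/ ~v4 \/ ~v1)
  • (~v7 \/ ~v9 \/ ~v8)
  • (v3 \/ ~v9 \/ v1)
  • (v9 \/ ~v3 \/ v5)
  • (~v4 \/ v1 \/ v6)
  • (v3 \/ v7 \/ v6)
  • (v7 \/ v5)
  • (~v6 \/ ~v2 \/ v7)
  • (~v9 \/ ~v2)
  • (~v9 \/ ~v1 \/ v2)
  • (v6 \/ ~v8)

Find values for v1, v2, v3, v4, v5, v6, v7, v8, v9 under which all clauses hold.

v1 = T  v2 = T  v3 = T  v4 = F  v5 = T  v6 = T  v7 = T  v8 = T  v9 = F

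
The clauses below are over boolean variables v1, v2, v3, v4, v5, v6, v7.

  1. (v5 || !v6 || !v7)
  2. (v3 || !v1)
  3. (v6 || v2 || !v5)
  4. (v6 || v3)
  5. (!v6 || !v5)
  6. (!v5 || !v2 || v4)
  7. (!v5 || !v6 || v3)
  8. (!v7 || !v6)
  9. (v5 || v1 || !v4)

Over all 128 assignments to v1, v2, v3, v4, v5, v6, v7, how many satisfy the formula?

24

Case analysis on v5 and v6:
  v5=T, v6=T: a clause becomes empty — 0.
  v5=T, v6=F: remaining (v1,v2,v3,v4,v7) ∈ {(F,T,T,T,F); (F,T,T,T,T); (T,T,T,T,F); (T,T,T,T,T)} — 4.
  v5=F, v6=T: v2 free; 4 ways for (v1,v3,v4,v7) × 2^1 = 8.
  v5=F, v6=F: v2, v7 free; 3 ways for (v1,v3,v4) × 2^2 = 12.
Total: 0 + 4 + 8 + 12 = 24.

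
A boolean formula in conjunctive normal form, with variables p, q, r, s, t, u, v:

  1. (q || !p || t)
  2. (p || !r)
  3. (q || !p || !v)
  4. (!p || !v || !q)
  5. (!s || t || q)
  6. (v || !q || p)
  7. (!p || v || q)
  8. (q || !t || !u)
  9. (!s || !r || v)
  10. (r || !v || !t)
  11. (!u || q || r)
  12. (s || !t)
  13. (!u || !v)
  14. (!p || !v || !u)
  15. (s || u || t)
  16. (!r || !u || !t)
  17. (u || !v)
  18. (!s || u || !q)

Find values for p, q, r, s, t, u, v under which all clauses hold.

p = T, q = T, r = F, s = T, t = F, u = T, v = F

Set p = True and propagate.
Branch on q: take q = True.
  then v is forced to False.
Try r = False.
For the remaining variables, s = True, t = False, u = True works.
Every clause has at least one true literal under this assignment.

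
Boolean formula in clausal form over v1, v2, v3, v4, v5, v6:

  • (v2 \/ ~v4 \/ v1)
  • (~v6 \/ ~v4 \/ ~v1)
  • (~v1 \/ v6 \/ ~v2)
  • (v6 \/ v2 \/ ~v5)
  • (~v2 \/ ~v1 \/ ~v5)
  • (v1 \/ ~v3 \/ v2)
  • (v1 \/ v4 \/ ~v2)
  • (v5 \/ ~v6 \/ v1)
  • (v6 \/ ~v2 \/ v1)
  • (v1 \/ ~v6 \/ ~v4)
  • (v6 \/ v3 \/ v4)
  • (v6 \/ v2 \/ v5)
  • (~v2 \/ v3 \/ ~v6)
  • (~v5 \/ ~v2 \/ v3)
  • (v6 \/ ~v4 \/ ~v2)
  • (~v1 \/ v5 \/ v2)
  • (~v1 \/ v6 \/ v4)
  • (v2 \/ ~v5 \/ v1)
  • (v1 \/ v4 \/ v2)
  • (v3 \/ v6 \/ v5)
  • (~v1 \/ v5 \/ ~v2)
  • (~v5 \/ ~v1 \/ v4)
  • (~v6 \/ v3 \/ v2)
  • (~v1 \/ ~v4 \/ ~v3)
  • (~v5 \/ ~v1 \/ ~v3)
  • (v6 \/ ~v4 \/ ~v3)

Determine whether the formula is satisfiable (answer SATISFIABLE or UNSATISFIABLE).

UNSATISFIABLE

v1 = True:
  v6 = True:
    propagation gives v4=False, v5=False, v2=True; an empty clause results — contradiction.
  v6 = False:
    propagation gives v2=False, v5=False; an empty clause results — contradiction.
v1 = False:
  v2 = True:
    propagation gives v4=True, v6=True; an empty clause results — contradiction.
  v2 = False:
    propagation gives v4=False; an empty clause results — contradiction.
Every branch closes, so no satisfying assignment exists.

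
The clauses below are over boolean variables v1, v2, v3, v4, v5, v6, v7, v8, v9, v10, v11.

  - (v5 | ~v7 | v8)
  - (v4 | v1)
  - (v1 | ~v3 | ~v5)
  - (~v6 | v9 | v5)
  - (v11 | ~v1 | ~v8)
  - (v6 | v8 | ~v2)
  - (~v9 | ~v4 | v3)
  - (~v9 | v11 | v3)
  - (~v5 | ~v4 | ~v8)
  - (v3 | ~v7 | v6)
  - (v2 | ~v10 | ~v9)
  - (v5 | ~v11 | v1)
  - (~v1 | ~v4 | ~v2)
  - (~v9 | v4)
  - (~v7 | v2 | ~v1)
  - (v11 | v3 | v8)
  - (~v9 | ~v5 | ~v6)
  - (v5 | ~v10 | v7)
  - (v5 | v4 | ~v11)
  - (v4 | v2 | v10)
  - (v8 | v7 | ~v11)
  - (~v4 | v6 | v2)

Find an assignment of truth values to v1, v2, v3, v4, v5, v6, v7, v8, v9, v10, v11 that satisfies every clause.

v1=True  v2=True  v3=True  v4=False  v5=True  v6=False  v7=True  v8=True  v9=False  v10=True  v11=True

Check each clause:
  1. (v8 | v5 | ~v7) — v8 is true.
  2. (v1 | v4) — v1 is true.
  3. (~v3 | v1 | ~v5) — v1 is true.
  4. (v9 | v5 | ~v6) — ~v6 is true.
  5. (v11 | ~v8 | ~v1) — v11 is true.
  6. (~v2 | v8 | v6) — v8 is true.
  7. (~v4 | ~v9 | v3) — v3 is true.
  8. (v3 | ~v9 | v11) — v11 is true.
  9. (~v4 | ~v5 | ~v8) — ~v4 is true.
  10. (v6 | ~v7 | v3) — v3 is true.
  11. (~v10 | ~v9 | v2) — v2 is true.
  12. (v1 | ~v11 | v5) — v1 is true.
  13. (~v1 | ~v2 | ~v4) — ~v4 is true.
  14. (~v9 | v4) — ~v9 is true.
  15. (~v1 | v2 | ~v7) — v2 is true.
  16. (v3 | v11 | v8) — v8 is true.
  17. (~v6 | ~v9 | ~v5) — ~v6 is true.
  18. (v7 | ~v10 | v5) — v5 is true.
  19. (v5 | ~v11 | v4) — v5 is true.
  20. (v10 | v2 | v4) — v10 is true.
  21. (~v11 | v7 | v8) — v8 is true.
  22. (v6 | v2 | ~v4) — v2 is true.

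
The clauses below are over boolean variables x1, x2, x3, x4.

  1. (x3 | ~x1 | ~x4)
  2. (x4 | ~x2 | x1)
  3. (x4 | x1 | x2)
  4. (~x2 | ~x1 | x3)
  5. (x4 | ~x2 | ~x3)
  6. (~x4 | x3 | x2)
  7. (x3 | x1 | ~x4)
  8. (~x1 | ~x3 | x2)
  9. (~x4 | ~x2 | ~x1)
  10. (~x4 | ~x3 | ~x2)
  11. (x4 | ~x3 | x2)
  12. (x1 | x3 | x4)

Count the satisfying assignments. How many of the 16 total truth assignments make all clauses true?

2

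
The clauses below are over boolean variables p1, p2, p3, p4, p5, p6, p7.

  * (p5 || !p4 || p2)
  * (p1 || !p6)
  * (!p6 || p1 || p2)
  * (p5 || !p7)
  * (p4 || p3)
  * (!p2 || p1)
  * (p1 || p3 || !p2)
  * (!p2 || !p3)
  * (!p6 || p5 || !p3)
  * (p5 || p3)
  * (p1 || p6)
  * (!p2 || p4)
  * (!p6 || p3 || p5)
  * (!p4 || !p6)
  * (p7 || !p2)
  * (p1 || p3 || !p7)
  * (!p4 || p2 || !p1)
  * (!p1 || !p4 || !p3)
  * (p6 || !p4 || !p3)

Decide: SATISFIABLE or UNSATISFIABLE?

SATISFIABLE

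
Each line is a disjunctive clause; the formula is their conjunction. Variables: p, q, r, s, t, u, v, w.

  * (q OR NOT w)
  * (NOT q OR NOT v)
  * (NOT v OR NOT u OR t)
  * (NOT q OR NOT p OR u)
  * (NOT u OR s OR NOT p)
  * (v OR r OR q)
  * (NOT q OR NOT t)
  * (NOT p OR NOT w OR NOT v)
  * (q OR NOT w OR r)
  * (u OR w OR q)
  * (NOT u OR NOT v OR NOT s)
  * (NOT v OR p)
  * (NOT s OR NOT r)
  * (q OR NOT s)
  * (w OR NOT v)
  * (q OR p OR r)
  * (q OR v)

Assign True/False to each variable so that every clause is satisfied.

Try p = False.
  then v is forced to False.
  then q is forced to True.
  then t is forced to False.
For the remaining variables, r = False, s = False, u = True, w = True works.
Check each clause:
  1. (NOT w OR q) — q is true.
  2. (NOT q OR NOT v) — NOT v is true.
  3. (NOT v OR t OR NOT u) — NOT v is true.
  4. (NOT q OR u OR NOT p) — u is true.
  5. (s OR NOT u OR NOT p) — NOT p is true.
  6. (v OR q OR r) — q is true.
  7. (NOT q OR NOT t) — NOT t is true.
  8. (NOT v OR NOT p OR NOT w) — NOT v is true.
  9. (NOT w OR q OR r) — q is true.
  10. (q OR w OR u) — w is true.
  11. (NOT u OR NOT v OR NOT s) — NOT v is true.
  12. (NOT v OR p) — NOT v is true.
  13. (NOT s OR NOT r) — NOT s is true.
  14. (q OR NOT s) — q is true.
  15. (w OR NOT v) — w is true.
  16. (r OR q OR p) — q is true.
  17. (v OR q) — q is true.

p = F  q = T  r = F  s = F  t = F  u = T  v = F  w = T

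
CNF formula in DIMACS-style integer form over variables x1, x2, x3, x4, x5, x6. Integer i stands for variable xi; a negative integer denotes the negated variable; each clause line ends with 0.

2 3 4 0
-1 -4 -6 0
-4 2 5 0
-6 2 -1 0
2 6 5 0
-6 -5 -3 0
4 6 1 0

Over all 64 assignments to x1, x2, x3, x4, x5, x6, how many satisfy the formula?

Split on x6, then x2.
  x6=1, x2=1: 9 of the 16 assignments to (x1,x3,x4,x5) work.
  x6=1, x2=0: remaining (x1,x3,x4,x5) ∈ {(0,0,1,1); (0,1,0,0)} — 2.
  x6=0, x2=1: x3, x5 free; 3 ways for (x1,x4) × 2^2 = 12.
  x6=0, x2=0: 5 of the 16 assignments to (x1,x3,x4,x5) work.
Total: 9 + 2 + 12 + 5 = 28.

28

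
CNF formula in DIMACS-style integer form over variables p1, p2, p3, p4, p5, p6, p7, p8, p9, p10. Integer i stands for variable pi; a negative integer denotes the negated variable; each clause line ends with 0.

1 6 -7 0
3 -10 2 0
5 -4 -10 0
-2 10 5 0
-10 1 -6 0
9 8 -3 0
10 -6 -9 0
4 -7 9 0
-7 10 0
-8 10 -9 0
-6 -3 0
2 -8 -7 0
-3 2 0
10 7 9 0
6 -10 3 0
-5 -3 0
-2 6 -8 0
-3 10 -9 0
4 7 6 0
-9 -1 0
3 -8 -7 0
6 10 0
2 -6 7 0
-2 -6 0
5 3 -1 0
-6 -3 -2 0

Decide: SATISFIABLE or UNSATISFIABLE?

UNSATISFIABLE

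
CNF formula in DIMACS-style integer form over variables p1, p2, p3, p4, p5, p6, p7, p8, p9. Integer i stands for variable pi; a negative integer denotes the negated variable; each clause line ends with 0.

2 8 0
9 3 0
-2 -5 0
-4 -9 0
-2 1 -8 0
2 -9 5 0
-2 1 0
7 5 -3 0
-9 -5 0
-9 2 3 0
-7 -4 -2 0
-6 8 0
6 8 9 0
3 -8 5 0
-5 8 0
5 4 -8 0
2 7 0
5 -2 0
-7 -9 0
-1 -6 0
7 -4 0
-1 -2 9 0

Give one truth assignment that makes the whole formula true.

Branch on p1: take p1 = False.
  then p2 is forced to False.
  then p8 is forced to True.
  then p7 is forced to True.
  then p9 is forced to False.
  then p3 is forced to True.
Branch on p4: take p4 = True.
p5, p6 are now unconstrained; take p5 = True, p6 = True.

p1=False, p2=False, p3=True, p4=True, p5=True, p6=True, p7=True, p8=True, p9=False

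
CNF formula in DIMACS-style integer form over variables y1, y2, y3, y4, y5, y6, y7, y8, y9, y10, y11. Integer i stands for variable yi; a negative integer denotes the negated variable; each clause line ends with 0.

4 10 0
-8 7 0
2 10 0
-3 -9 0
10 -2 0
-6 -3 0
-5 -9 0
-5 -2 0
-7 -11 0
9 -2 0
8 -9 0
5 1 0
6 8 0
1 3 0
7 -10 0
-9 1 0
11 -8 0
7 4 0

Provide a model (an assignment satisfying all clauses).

y1 = T, y2 = F, y3 = F, y4 = T, y5 = T, y6 = T, y7 = T, y8 = F, y9 = F, y10 = T, y11 = F

Check each clause:
  1. (y10 ∨ y4) — y10 is true.
  2. (¬y8 ∨ y7) — ¬y8 is true.
  3. (y2 ∨ y10) — y10 is true.
  4. (¬y9 ∨ ¬y3) — ¬y3 is true.
  5. (y10 ∨ ¬y2) — y10 is true.
  6. (¬y6 ∨ ¬y3) — ¬y3 is true.
  7. (¬y5 ∨ ¬y9) — ¬y9 is true.
  8. (¬y2 ∨ ¬y5) — ¬y2 is true.
  9. (¬y7 ∨ ¬y11) — ¬y11 is true.
  10. (y9 ∨ ¬y2) — ¬y2 is true.
  11. (¬y9 ∨ y8) — ¬y9 is true.
  12. (y5 ∨ y1) — y1 is true.
  13. (y8 ∨ y6) — y6 is true.
  14. (y1 ∨ y3) — y1 is true.
  15. (¬y10 ∨ y7) — y7 is true.
  16. (¬y9 ∨ y1) — y1 is true.
  17. (¬y8 ∨ y11) — ¬y8 is true.
  18. (y4 ∨ y7) — y4 is true.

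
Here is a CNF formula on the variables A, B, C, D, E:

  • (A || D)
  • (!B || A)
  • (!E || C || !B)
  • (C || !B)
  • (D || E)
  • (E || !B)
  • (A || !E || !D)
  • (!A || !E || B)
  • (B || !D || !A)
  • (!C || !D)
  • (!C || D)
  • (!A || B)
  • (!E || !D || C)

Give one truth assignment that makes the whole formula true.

A=False, B=False, C=False, D=True, E=False

Try A = False.
  then D is forced to True.
  then B is forced to False.
  then E is forced to False.
  then C is forced to False.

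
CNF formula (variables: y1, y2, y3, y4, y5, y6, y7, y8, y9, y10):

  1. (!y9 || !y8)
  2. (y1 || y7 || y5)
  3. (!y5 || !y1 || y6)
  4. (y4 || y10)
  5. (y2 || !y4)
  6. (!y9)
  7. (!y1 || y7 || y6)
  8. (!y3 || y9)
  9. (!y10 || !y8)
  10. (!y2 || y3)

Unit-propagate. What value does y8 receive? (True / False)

(!y9) is a unit clause: y9 = False.
In (y9 || !y3), y9 is now false; !y3 must hold, so y3 = False.
In (!y2 || y3), y3 is now false; !y2 must hold, so y2 = False.
From (!y4 || y2) and y2 = False: y4 = False.
From (y4 || y10) and y4 = False: y10 = True.
(!y8 || !y10) with y10 = True leaves only !y8, so y8 = False.

False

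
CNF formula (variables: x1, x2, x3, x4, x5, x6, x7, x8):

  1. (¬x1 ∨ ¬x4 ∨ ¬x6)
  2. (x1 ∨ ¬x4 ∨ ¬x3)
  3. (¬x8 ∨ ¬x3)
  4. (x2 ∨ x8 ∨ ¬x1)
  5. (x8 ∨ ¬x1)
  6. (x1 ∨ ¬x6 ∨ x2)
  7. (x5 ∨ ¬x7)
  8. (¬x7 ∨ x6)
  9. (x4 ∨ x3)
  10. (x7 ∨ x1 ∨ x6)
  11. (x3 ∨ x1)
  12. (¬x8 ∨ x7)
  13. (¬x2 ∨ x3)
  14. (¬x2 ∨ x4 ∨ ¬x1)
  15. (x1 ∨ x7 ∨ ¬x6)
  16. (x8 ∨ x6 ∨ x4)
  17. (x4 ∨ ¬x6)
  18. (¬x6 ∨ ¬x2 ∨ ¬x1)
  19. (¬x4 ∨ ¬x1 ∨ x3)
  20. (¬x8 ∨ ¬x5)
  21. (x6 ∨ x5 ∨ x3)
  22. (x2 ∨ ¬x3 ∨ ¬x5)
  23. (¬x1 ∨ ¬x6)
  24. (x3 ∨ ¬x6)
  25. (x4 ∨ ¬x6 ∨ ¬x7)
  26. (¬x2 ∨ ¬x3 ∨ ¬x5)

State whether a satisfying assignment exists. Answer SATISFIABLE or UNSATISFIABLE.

x1 = True:
  propagation gives x8=True, x3=False, x4=True; an empty clause results — contradiction.
x1 = False:
  propagation gives x3=True, x4=False, x8=False, x6=True; an empty clause results — contradiction.
Every branch closes, so no satisfying assignment exists.

UNSATISFIABLE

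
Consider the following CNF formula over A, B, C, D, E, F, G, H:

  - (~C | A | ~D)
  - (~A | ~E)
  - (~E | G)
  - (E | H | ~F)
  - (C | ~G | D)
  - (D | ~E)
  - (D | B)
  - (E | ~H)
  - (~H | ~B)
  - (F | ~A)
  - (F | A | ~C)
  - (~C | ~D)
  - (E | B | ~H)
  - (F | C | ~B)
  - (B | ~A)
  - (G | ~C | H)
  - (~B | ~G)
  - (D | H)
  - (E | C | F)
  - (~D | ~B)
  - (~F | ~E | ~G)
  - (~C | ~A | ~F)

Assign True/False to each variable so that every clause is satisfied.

Branch on A: take A = False.
For the remaining variables, B = False, C = False, D = True, E = True, F = False, G = True, H = False works.

A = F, B = F, C = F, D = T, E = T, F = F, G = T, H = F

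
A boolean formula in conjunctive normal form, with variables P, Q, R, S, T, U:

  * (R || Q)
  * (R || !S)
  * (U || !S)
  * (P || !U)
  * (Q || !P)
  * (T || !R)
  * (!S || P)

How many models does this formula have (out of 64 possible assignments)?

Case analysis on P and R:
  P=T, R=T: remaining (Q,S,T,U) ∈ {(T,F,T,F); (T,F,T,T); (T,T,T,T)} — 3.
  P=T, R=F: remaining (Q,S,T,U) ∈ {(T,F,F,F); (T,F,F,T); (T,F,T,F); (T,F,T,T)} — 4.
  P=F, R=T: remaining (Q,S,T,U) ∈ {(F,F,T,F); (T,F,T,F)} — 2.
  P=F, R=F: remaining (Q,S,T,U) ∈ {(T,F,F,F); (T,F,T,F)} — 2.
Total: 3 + 4 + 2 + 2 = 11.

11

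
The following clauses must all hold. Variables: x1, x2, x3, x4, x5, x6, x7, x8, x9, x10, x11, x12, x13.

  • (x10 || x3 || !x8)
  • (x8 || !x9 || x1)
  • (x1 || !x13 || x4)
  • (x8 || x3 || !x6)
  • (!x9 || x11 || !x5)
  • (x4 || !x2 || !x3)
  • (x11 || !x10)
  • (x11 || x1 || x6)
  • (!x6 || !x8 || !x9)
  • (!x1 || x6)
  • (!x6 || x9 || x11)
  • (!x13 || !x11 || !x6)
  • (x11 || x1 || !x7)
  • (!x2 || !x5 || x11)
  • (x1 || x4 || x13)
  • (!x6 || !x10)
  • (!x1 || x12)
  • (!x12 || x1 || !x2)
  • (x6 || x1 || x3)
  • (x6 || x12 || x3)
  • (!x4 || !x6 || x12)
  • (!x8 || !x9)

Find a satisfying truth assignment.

Pure literal: x2 appears only negated; assign x2 = False.
x7 occurs only negated in the remaining clauses — set x7 = False.
Try x1 = False.
The remaining clauses are satisfied by x3 = True, x4 = True, x5 = True, x6 = False, x8 = True, x9 = False, x10 = False, x11 = True, x12 = True, x13 = False.
Every clause has at least one true literal under this assignment.
Check each clause:
  1. (!x8 || x3 || x10) — x3 is true.
  2. (!x9 || x8 || x1) — x8 is true.
  3. (!x13 || x1 || x4) — !x13 is true.
  4. (x3 || !x6 || x8) — x8 is true.
  5. (!x9 || x11 || !x5) — x11 is true.
  6. (!x2 || x4 || !x3) — x4 is true.
  7. (x11 || !x10) — x11 is true.
  8. (x1 || x6 || x11) — x11 is true.
  9. (!x6 || !x9 || !x8) — !x6 is true.
  10. (!x1 || x6) — !x1 is true.
  11. (x9 || !x6 || x11) — !x6 is true.
  12. (!x11 || !x6 || !x13) — !x6 is true.
  13. (x1 || x11 || !x7) — !x7 is true.
  14. (x11 || !x2 || !x5) — x11 is true.
  15. (x1 || x4 || x13) — x4 is true.
  16. (!x10 || !x6) — !x6 is true.
  17. (!x1 || x12) — x12 is true.
  18. (!x12 || !x2 || x1) — !x2 is true.
  19. (x3 || x1 || x6) — x3 is true.
  20. (x12 || x3 || x6) — x3 is true.
  21. (!x4 || x12 || !x6) — !x6 is true.
  22. (!x9 || !x8) — !x9 is true.

x1=False, x2=False, x3=True, x4=True, x5=True, x6=False, x7=False, x8=True, x9=False, x10=False, x11=True, x12=True, x13=False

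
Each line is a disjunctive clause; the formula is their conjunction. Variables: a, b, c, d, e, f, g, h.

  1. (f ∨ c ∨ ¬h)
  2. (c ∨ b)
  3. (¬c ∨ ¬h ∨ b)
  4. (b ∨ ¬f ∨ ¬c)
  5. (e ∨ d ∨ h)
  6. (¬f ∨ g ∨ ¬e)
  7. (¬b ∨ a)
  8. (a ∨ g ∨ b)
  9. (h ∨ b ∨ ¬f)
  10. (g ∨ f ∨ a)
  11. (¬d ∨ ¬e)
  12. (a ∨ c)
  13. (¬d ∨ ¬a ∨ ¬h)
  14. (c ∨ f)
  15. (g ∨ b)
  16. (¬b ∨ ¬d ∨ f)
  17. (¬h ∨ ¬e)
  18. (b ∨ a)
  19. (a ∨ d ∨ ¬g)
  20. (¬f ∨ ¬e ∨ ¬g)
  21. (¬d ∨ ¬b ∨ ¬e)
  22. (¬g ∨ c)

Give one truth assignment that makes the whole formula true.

a=True  b=True  c=False  d=True  e=False  f=True  g=False  h=False

Branch on a: take a = True.
For the remaining variables, b = True, c = False, d = True, e = False, f = True, g = False, h = False works.
Check each clause:
  1. (¬h ∨ c ∨ f) — ¬h is true.
  2. (c ∨ b) — b is true.
  3. (¬c ∨ b ∨ ¬h) — ¬h is true.
  4. (b ∨ ¬f ∨ ¬c) — b is true.
  5. (d ∨ h ∨ e) — d is true.
  6. (¬e ∨ g ∨ ¬f) — ¬e is true.
  7. (a ∨ ¬b) — a is true.
  8. (b ∨ a ∨ g) — a is true.
  9. (b ∨ h ∨ ¬f) — b is true.
  10. (g ∨ f ∨ a) — a is true.
  11. (¬e ∨ ¬d) — ¬e is true.
  12. (a ∨ c) — a is true.
  13. (¬h ∨ ¬d ∨ ¬a) — ¬h is true.
  14. (f ∨ c) — f is true.
  15. (g ∨ b) — b is true.
  16. (¬b ∨ ¬d ∨ f) — f is true.
  17. (¬e ∨ ¬h) — ¬h is true.
  18. (b ∨ a) — a is true.
  19. (d ∨ a ∨ ¬g) — ¬g is true.
  20. (¬f ∨ ¬g ∨ ¬e) — ¬g is true.
  21. (¬d ∨ ¬b ∨ ¬e) — ¬e is true.
  22. (c ∨ ¬g) — ¬g is true.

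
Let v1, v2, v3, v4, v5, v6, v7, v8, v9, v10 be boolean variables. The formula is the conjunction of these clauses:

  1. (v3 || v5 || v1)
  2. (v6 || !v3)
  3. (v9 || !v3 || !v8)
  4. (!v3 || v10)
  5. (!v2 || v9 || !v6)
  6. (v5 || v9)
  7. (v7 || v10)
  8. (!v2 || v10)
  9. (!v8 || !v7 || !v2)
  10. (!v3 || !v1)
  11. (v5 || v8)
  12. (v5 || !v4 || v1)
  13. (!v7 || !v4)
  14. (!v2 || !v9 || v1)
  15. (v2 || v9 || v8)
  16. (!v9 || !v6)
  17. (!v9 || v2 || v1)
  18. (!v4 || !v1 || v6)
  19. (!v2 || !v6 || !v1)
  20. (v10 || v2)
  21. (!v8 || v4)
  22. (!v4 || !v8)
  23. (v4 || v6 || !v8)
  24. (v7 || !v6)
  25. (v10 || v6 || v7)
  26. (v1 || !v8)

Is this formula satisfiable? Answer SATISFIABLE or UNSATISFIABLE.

SATISFIABLE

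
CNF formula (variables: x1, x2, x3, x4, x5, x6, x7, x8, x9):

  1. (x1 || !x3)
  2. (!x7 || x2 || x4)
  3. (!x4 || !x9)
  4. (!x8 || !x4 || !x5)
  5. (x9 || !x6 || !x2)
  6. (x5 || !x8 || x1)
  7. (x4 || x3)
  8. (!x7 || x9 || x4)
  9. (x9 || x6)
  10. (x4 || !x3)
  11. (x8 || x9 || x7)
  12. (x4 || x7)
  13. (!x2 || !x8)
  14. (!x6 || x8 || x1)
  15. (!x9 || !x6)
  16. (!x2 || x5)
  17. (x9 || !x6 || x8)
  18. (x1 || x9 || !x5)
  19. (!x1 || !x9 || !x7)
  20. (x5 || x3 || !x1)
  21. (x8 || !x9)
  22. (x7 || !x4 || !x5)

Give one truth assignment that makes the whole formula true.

x1=T, x2=F, x3=T, x4=T, x5=F, x6=T, x7=T, x8=T, x9=F

Branch on x1: take x1 = True.
Try x2 = False.
For the remaining variables, x3 = True, x4 = True, x5 = False, x6 = True, x7 = True, x8 = True, x9 = False works.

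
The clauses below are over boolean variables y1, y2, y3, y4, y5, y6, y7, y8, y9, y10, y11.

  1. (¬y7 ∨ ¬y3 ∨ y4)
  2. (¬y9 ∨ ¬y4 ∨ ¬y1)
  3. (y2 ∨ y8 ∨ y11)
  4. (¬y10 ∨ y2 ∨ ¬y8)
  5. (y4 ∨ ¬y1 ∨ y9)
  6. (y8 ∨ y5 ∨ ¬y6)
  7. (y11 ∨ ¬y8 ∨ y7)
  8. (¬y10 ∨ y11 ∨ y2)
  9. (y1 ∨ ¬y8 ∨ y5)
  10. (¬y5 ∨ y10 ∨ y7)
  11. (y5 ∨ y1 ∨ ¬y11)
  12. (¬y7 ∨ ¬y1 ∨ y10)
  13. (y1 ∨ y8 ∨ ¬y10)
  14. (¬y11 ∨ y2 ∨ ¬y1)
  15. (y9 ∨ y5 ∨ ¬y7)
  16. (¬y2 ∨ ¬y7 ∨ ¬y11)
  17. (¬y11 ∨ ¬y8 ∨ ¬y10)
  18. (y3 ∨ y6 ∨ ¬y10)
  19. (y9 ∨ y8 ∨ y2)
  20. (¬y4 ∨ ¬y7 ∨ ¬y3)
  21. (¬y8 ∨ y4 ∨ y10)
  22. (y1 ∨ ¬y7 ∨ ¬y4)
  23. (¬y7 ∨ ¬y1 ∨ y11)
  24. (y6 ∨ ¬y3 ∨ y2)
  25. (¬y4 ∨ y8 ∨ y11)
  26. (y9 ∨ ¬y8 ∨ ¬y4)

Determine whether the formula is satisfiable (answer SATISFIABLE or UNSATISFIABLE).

Branch on y1: take y1 = False.
The remaining clauses are satisfied by y2 = True, y3 = False, y4 = False, y5 = False, y6 = False, y7 = False, y8 = False, y9 = True, y10 = False, y11 = False.
Every clause has at least one true literal under this assignment.
So y1 = False, y2 = True, y3 = False, y4 = False, y5 = False, y6 = False, y7 = False, y8 = False, y9 = True, y10 = False, y11 = False is a satisfying assignment.

SATISFIABLE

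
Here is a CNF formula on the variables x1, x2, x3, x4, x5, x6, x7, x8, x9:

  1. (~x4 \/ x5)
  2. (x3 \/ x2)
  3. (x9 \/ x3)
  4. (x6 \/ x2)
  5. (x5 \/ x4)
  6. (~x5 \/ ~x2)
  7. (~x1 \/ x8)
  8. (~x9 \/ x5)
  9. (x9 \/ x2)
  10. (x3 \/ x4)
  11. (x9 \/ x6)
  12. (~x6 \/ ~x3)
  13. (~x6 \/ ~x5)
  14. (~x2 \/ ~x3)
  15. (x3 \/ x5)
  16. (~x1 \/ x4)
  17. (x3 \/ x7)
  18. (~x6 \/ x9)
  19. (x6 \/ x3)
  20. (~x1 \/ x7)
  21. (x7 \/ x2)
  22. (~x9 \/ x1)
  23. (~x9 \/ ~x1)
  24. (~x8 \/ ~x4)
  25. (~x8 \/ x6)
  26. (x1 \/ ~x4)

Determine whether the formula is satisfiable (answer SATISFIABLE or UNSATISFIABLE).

UNSATISFIABLE

x3 = True:
  propagation gives x6=False, x2=True; an empty clause results — contradiction.
x3 = False:
  propagation gives x2=True, x9=True, x5=False; an empty clause results — contradiction.
Every branch closes, so no satisfying assignment exists.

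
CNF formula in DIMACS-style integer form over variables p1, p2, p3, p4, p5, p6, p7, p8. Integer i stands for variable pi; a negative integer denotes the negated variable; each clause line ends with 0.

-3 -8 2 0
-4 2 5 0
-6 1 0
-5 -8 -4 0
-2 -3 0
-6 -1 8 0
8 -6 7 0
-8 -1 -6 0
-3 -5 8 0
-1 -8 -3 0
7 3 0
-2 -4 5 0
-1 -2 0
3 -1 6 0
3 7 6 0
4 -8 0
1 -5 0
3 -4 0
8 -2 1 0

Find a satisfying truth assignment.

p1=F  p2=F  p3=F  p4=F  p5=F  p6=F  p7=T  p8=F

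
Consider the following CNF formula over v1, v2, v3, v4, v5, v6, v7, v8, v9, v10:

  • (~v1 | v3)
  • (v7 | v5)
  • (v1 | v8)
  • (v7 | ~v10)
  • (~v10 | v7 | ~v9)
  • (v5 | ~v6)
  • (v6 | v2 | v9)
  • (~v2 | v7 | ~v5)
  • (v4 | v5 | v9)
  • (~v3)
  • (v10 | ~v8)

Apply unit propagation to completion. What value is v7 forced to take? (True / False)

(~v3) stands alone — v3 = False.
(~v1 | v3): since v3 = False, the clause reduces to (~v1). v1 = False.
In (v8 | v1), v1 is now false; v8 must hold, so v8 = True.
(v10 | ~v8): since v8 = True, the clause reduces to (v10). v10 = True.
(v7 | ~v10): since v10 = True, the clause reduces to (v7). v7 = True.

True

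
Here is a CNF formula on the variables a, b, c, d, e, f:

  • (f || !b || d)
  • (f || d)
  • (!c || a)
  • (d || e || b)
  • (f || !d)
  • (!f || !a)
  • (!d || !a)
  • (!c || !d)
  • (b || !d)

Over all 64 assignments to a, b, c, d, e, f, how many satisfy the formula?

5

The models are:
  a=0 b=0 c=0 d=0 e=1 f=1
  a=0 b=1 c=0 d=0 e=0 f=1
  a=0 b=1 c=0 d=0 e=1 f=1
  a=0 b=1 c=0 d=1 e=0 f=1
  a=0 b=1 c=0 d=1 e=1 f=1
Count: 5.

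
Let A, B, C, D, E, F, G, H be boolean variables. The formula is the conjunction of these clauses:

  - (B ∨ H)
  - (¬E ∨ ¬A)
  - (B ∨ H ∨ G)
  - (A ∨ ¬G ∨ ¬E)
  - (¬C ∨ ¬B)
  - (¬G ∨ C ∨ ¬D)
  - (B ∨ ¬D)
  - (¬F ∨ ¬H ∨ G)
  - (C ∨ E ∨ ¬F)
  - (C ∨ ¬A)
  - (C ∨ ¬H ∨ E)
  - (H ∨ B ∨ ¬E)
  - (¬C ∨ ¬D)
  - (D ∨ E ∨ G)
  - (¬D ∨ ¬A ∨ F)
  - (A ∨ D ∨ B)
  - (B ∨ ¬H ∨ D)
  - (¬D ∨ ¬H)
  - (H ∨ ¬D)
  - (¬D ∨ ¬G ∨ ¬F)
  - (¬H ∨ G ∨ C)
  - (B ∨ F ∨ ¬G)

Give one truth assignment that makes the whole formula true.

Try A = False.
Branch on B: take B = True.
  then C is forced to False.
Branch on D: take D = False.
The remaining clauses are satisfied by E = True, F = False, G = False, H = False.
Every clause has at least one true literal under this assignment.
Check each clause:
  1. (B ∨ H) — B is true.
  2. (¬A ∨ ¬E) — ¬A is true.
  3. (B ∨ H ∨ G) — B is true.
  4. (A ∨ ¬E ∨ ¬G) — ¬G is true.
  5. (¬C ∨ ¬B) — ¬C is true.
  6. (¬G ∨ C ∨ ¬D) — ¬G is true.
  7. (B ∨ ¬D) — B is true.
  8. (¬F ∨ G ∨ ¬H) — ¬H is true.
  9. (¬F ∨ E ∨ C) — ¬F is true.
  10. (C ∨ ¬A) — ¬A is true.
  11. (E ∨ C ∨ ¬H) — ¬H is true.
  12. (H ∨ B ∨ ¬E) — B is true.
  13. (¬D ∨ ¬C) — ¬D is true.
  14. (G ∨ E ∨ D) — E is true.
  15. (F ∨ ¬A ∨ ¬D) — ¬D is true.
  16. (B ∨ A ∨ D) — B is true.
  17. (¬H ∨ B ∨ D) — ¬H is true.
  18. (¬H ∨ ¬D) — ¬H is true.
  19. (¬D ∨ H) — ¬D is true.
  20. (¬G ∨ ¬D ∨ ¬F) — ¬G is true.
  21. (¬H ∨ G ∨ C) — ¬H is true.
  22. (¬G ∨ B ∨ F) — ¬G is true.

A=F  B=T  C=F  D=F  E=T  F=F  G=F  H=F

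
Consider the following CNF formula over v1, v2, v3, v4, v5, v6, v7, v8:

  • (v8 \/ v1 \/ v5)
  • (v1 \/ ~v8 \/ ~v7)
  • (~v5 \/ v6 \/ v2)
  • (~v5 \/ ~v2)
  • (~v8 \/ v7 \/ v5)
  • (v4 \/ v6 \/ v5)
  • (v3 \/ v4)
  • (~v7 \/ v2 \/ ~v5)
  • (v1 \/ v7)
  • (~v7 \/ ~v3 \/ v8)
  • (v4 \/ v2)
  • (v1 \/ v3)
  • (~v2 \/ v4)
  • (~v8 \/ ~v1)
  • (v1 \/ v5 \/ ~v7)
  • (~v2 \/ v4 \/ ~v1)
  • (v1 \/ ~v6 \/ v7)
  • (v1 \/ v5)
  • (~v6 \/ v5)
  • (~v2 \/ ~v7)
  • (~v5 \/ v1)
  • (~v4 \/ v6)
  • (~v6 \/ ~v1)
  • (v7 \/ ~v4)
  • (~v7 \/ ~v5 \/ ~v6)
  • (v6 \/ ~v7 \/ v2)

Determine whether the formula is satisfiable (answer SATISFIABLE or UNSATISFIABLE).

v1 = True:
  propagation gives v8=False, v6=False, v4=False, v5=True; an empty clause results — contradiction.
v1 = False:
  propagation gives v7=True, v8=False, v5=True; an empty clause results — contradiction.
Every branch closes, so no satisfying assignment exists.

UNSATISFIABLE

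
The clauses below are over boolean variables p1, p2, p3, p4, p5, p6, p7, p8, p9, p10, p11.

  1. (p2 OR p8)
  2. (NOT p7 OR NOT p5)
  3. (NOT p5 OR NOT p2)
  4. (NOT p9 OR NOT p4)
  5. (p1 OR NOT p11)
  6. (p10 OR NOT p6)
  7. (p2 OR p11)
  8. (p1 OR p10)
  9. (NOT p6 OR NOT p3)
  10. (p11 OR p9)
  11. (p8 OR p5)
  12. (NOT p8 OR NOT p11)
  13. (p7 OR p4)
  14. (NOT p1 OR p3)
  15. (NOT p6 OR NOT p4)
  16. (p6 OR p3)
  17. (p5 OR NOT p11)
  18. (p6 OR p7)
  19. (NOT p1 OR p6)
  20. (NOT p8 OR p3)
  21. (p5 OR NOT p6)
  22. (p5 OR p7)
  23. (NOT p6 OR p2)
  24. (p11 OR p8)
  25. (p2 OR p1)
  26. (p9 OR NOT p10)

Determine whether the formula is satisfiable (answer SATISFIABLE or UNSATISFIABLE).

Branch on p1: take p1 = False.
  then p11 is forced to False.
  then p2 is forced to True.
  then p5 is forced to False.
  then p10 is forced to True.
  then p9 is forced to True.
  then p4 is forced to False.
  then p8 is forced to True.
  then p7 is forced to True.
  then p3 is forced to True.
  then p6 is forced to False.
So p1=False, p2=True, p3=True, p4=False, p5=False, p6=False, p7=True, p8=True, p9=True, p10=True, p11=False is a satisfying assignment.

SATISFIABLE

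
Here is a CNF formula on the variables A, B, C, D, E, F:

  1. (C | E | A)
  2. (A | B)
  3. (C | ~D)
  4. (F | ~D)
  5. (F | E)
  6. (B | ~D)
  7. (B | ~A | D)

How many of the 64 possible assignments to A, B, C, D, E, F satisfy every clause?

Case analysis on D and A:
  D=T, A=T: remaining (B,C,E,F) ∈ {(T,T,F,T); (T,T,T,T)} — 2.
  D=T, A=F: remaining (B,C,E,F) ∈ {(T,T,F,T); (T,T,T,T)} — 2.
  D=F, A=T: C free; 3 ways for (B,E,F) × 2^1 = 6.
  D=F, A=F: 5 of the 16 assignments to (B,C,E,F) work.
Total: 2 + 2 + 6 + 5 = 15.

15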